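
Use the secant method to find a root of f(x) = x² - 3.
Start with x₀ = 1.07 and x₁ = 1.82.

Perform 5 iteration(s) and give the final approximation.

f(x) = x² - 3
x₀ = 1.07, x₁ = 1.82

Secant formula: x_{n+1} = x_n - f(x_n)(x_n - x_{n-1})/(f(x_n) - f(x_{n-1}))

Iteration 1:
  f(1.070000) = -1.855100
  f(1.820000) = 0.312400
  x_2 = 1.820000 - 0.312400×(1.820000 - 1.070000)/(0.312400 - (-1.855100))
       = 1.711903
Iteration 2:
  f(1.820000) = 0.312400
  f(1.711903) = -0.069388
  x_3 = 1.711903 - (-0.069388)×(1.711903 - 1.820000)/(-0.069388 - 0.312400)
       = 1.731549
Iteration 3:
  f(1.711903) = -0.069388
  f(1.731549) = -0.001738
  x_4 = 1.731549 - (-0.001738)×(1.731549 - 1.711903)/(-0.001738 - (-0.069388))
       = 1.732054
Iteration 4:
  f(1.731549) = -0.001738
  f(1.732054) = 0.000010
  x_5 = 1.732054 - 0.000010×(1.732054 - 1.731549)/(0.000010 - (-0.001738))
       = 1.732051
Iteration 5:
  f(1.732054) = 0.000010
  f(1.732051) = 0.000000
  x_6 = 1.732051 - 0.000000×(1.732051 - 1.732054)/(0.000000 - 0.000010)
       = 1.732051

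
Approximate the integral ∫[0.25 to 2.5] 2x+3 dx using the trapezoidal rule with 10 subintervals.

f(x) = 2x+3
a = 0.25, b = 2.5, n = 10
h = (b - a)/n = 0.225000

Trapezoidal rule: (h/2)[f(x₀) + 2f(x₁) + 2f(x₂) + ... + f(xₙ)]

x_0 = 0.2500, f(x_0) = 3.500000, coefficient = 1
x_1 = 0.4750, f(x_1) = 3.950000, coefficient = 2
x_2 = 0.7000, f(x_2) = 4.400000, coefficient = 2
x_3 = 0.9250, f(x_3) = 4.850000, coefficient = 2
x_4 = 1.1500, f(x_4) = 5.300000, coefficient = 2
x_5 = 1.3750, f(x_5) = 5.750000, coefficient = 2
x_6 = 1.6000, f(x_6) = 6.200000, coefficient = 2
x_7 = 1.8250, f(x_7) = 6.650000, coefficient = 2
x_8 = 2.0500, f(x_8) = 7.100000, coefficient = 2
x_9 = 2.2750, f(x_9) = 7.550000, coefficient = 2
x_10 = 2.5000, f(x_10) = 8.000000, coefficient = 1

I ≈ (0.225000/2) × 115.000000 = 12.937500
Exact value: 12.937500
Error: 0.000000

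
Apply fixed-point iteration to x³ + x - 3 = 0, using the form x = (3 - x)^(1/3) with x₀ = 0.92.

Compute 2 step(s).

Equation: x³ + x - 3 = 0
Fixed-point form: x = (3 - x)^(1/3)
x₀ = 0.92

x_1 = g(0.920000) = 1.276501
x_2 = g(1.276501) = 1.198957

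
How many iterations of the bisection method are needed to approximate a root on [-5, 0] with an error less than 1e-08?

We need (b-a)/2^n ≤ 1e-08
(0 - (-5))/2^n ≤ 1e-08
5/2^n ≤ 1e-08
2^n ≥ 500000000
n ≥ log₂(500000000) = 28.90
n ≥ 29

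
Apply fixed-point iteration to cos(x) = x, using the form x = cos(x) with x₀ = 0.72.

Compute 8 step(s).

Equation: cos(x) = x
Fixed-point form: x = cos(x)
x₀ = 0.72

x_1 = g(0.720000) = 0.751806
x_2 = g(0.751806) = 0.730457
x_3 = g(0.730457) = 0.744870
x_4 = g(0.744870) = 0.735176
x_5 = g(0.735176) = 0.741713
x_6 = g(0.741713) = 0.737313
x_7 = g(0.737313) = 0.740278
x_8 = g(0.740278) = 0.738281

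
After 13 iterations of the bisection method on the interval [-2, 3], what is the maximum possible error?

Bisection error bound: |error| ≤ (b-a)/2^n
|error| ≤ (3 - (-2))/2^13 = 5/2^13
|error| ≤ 0.0006103516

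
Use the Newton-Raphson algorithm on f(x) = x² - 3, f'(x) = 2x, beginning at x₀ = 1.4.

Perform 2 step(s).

f(x) = x² - 3
f'(x) = 2x
x₀ = 1.4

Newton-Raphson formula: x_{n+1} = x_n - f(x_n)/f'(x_n)

Iteration 1:
  f(1.400000) = -1.040000
  f'(1.400000) = 2.800000
  x_1 = 1.400000 - (-1.040000)/2.800000 = 1.771429
Iteration 2:
  f(1.771429) = 0.137959
  f'(1.771429) = 3.542857
  x_2 = 1.771429 - 0.137959/3.542857 = 1.732488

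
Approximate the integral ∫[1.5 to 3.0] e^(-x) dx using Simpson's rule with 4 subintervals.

f(x) = e^(-x)
a = 1.5, b = 3.0, n = 4
h = (b - a)/n = 0.375000

Simpson's rule: (h/3)[f(x₀) + 4f(x₁) + 2f(x₂) + ... + f(xₙ)]

x_0 = 1.5000, f(x_0) = 0.223130, coefficient = 1
x_1 = 1.8750, f(x_1) = 0.153355, coefficient = 4
x_2 = 2.2500, f(x_2) = 0.105399, coefficient = 2
x_3 = 2.6250, f(x_3) = 0.072440, coefficient = 4
x_4 = 3.0000, f(x_4) = 0.049787, coefficient = 1

I ≈ (0.375000/3) × 1.386895 = 0.173362
Exact value: 0.173343
Error: 0.000019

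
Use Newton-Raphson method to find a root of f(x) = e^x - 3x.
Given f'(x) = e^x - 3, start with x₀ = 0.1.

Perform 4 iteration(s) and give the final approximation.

f(x) = e^x - 3x
f'(x) = e^x - 3
x₀ = 0.1

Newton-Raphson formula: x_{n+1} = x_n - f(x_n)/f'(x_n)

Iteration 1:
  f(0.100000) = 0.805171
  f'(0.100000) = -1.894829
  x_1 = 0.100000 - 0.805171/(-1.894829) = 0.524931
Iteration 2:
  f(0.524931) = 0.115550
  f'(0.524931) = -1.309658
  x_2 = 0.524931 - 0.115550/(-1.309658) = 0.613160
Iteration 3:
  f(0.613160) = 0.006777
  f'(0.613160) = -1.153745
  x_3 = 0.613160 - 0.006777/(-1.153745) = 0.619033
Iteration 4:
  f(0.619033) = 0.000032
  f'(0.619033) = -1.142868
  x_4 = 0.619033 - 0.000032/(-1.142868) = 0.619061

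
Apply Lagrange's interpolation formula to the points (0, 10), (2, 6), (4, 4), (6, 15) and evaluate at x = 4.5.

Lagrange interpolation formula:
P(x) = Σ yᵢ × Lᵢ(x)
where Lᵢ(x) = Π_{j≠i} (x - xⱼ)/(xᵢ - xⱼ)

L_0(4.5) = (4.5 - 2)/(0 - 2) × (4.5 - 4)/(0 - 4) × (4.5 - 6)/(0 - 6) = 0.039062
L_1(4.5) = (4.5 - 0)/(2 - 0) × (4.5 - 4)/(2 - 4) × (4.5 - 6)/(2 - 6) = -0.210938
L_2(4.5) = (4.5 - 0)/(4 - 0) × (4.5 - 2)/(4 - 2) × (4.5 - 6)/(4 - 6) = 1.054688
L_3(4.5) = (4.5 - 0)/(6 - 0) × (4.5 - 2)/(6 - 2) × (4.5 - 4)/(6 - 4) = 0.117188

P(4.5) = 10×L_0(4.5) + 6×L_1(4.5) + 4×L_2(4.5) + 15×L_3(4.5)
P(4.5) = 5.101562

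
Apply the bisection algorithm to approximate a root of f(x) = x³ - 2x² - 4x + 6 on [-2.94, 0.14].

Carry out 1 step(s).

f(x) = x³ - 2x² - 4x + 6
Initial interval: [-2.94, 0.14]

Iteration 1:
  c_1 = (-2.940000 + 0.140000)/2 = -1.400000
  f(c_1) = f(-1.400000) = 4.936000
  f(a) × f(c) < 0, new interval: [-2.940000, -1.400000]

After 1 iteration(s), the approximation is c_1 = -1.400000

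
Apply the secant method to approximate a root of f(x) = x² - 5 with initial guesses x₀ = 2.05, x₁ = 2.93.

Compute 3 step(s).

f(x) = x² - 5
x₀ = 2.05, x₁ = 2.93

Secant formula: x_{n+1} = x_n - f(x_n)(x_n - x_{n-1})/(f(x_n) - f(x_{n-1}))

Iteration 1:
  f(2.050000) = -0.797500
  f(2.930000) = 3.584900
  x_2 = 2.930000 - 3.584900×(2.930000 - 2.050000)/(3.584900 - (-0.797500))
       = 2.210141
Iteration 2:
  f(2.930000) = 3.584900
  f(2.210141) = -0.115279
  x_3 = 2.210141 - (-0.115279)×(2.210141 - 2.930000)/(-0.115279 - 3.584900)
       = 2.232568
Iteration 3:
  f(2.210141) = -0.115279
  f(2.232568) = -0.015641
  x_4 = 2.232568 - (-0.015641)×(2.232568 - 2.210141)/(-0.015641 - (-0.115279))
       = 2.236088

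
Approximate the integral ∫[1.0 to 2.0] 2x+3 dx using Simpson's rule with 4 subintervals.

f(x) = 2x+3
a = 1.0, b = 2.0, n = 4
h = (b - a)/n = 0.250000

Simpson's rule: (h/3)[f(x₀) + 4f(x₁) + 2f(x₂) + ... + f(xₙ)]

x_0 = 1.0000, f(x_0) = 5.000000, coefficient = 1
x_1 = 1.2500, f(x_1) = 5.500000, coefficient = 4
x_2 = 1.5000, f(x_2) = 6.000000, coefficient = 2
x_3 = 1.7500, f(x_3) = 6.500000, coefficient = 4
x_4 = 2.0000, f(x_4) = 7.000000, coefficient = 1

I ≈ (0.250000/3) × 72.000000 = 6.000000
Exact value: 6.000000
Error: 0.000000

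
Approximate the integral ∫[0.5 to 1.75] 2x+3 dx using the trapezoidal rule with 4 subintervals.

f(x) = 2x+3
a = 0.5, b = 1.75, n = 4
h = (b - a)/n = 0.312500

Trapezoidal rule: (h/2)[f(x₀) + 2f(x₁) + 2f(x₂) + ... + f(xₙ)]

x_0 = 0.5000, f(x_0) = 4.000000, coefficient = 1
x_1 = 0.8125, f(x_1) = 4.625000, coefficient = 2
x_2 = 1.1250, f(x_2) = 5.250000, coefficient = 2
x_3 = 1.4375, f(x_3) = 5.875000, coefficient = 2
x_4 = 1.7500, f(x_4) = 6.500000, coefficient = 1

I ≈ (0.312500/2) × 42.000000 = 6.562500
Exact value: 6.562500
Error: 0.000000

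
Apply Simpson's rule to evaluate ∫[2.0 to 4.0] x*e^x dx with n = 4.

f(x) = x*e^x
a = 2.0, b = 4.0, n = 4
h = (b - a)/n = 0.500000

Simpson's rule: (h/3)[f(x₀) + 4f(x₁) + 2f(x₂) + ... + f(xₙ)]

x_0 = 2.0000, f(x_0) = 14.778112, coefficient = 1
x_1 = 2.5000, f(x_1) = 30.456235, coefficient = 4
x_2 = 3.0000, f(x_2) = 60.256611, coefficient = 2
x_3 = 3.5000, f(x_3) = 115.904082, coefficient = 4
x_4 = 4.0000, f(x_4) = 218.392600, coefficient = 1

I ≈ (0.500000/3) × 939.125201 = 156.520867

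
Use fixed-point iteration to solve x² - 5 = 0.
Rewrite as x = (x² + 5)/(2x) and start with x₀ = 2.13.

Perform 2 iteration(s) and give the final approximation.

Equation: x² - 5 = 0
Fixed-point form: x = (x² + 5)/(2x)
x₀ = 2.13

x_1 = g(2.130000) = 2.238709
x_2 = g(2.238709) = 2.236070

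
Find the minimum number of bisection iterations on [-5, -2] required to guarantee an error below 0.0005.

We need (b-a)/2^n ≤ 0.0005
(-2 - (-5))/2^n ≤ 0.0005
3/2^n ≤ 0.0005
2^n ≥ 6000
n ≥ log₂(6000) = 12.55
n ≥ 13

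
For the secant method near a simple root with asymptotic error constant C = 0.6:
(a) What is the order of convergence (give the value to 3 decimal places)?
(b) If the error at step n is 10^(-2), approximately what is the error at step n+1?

(a) Secant method has superlinear convergence with order φ = (1+√5)/2 ≈ 1.618.
    This means |e_{n+1}| ≈ C|e_n|^1.618.

(b) With |e_n| = 10^(-2) and C = 0.6:
    |e_{n+1}| ≈ 0.6 × (10^(-2))^1.618 = 0.6 × 10^(-3.24)

(a) ≈ 1.618 (golden ratio); (b) |e_{n+1}| ≈ 3.484e-04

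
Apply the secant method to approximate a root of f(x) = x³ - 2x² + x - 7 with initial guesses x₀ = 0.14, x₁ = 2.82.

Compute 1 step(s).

f(x) = x³ - 2x² + x - 7
x₀ = 0.14, x₁ = 2.82

Secant formula: x_{n+1} = x_n - f(x_n)(x_n - x_{n-1})/(f(x_n) - f(x_{n-1}))

Iteration 1:
  f(0.140000) = -6.896456
  f(2.820000) = 2.340968
  x_2 = 2.820000 - 2.340968×(2.820000 - 0.140000)/(2.340968 - (-6.896456))
       = 2.140829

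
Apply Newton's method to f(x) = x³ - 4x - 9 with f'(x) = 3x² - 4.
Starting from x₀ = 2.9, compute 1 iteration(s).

f(x) = x³ - 4x - 9
f'(x) = 3x² - 4
x₀ = 2.9

Newton-Raphson formula: x_{n+1} = x_n - f(x_n)/f'(x_n)

Iteration 1:
  f(2.900000) = 3.789000
  f'(2.900000) = 21.230000
  x_1 = 2.900000 - 3.789000/21.230000 = 2.721526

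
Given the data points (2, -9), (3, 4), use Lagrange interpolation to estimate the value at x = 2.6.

Lagrange interpolation formula:
P(x) = Σ yᵢ × Lᵢ(x)
where Lᵢ(x) = Π_{j≠i} (x - xⱼ)/(xᵢ - xⱼ)

L_0(2.6) = (2.6 - 3)/(2 - 3) = 0.400000
L_1(2.6) = (2.6 - 2)/(3 - 2) = 0.600000

P(2.6) = (-9)×L_0(2.6) + 4×L_1(2.6)
P(2.6) = -1.200000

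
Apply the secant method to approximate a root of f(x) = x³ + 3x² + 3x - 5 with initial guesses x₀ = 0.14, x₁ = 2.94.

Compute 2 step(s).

f(x) = x³ + 3x² + 3x - 5
x₀ = 0.14, x₁ = 2.94

Secant formula: x_{n+1} = x_n - f(x_n)(x_n - x_{n-1})/(f(x_n) - f(x_{n-1}))

Iteration 1:
  f(0.140000) = -4.518456
  f(2.940000) = 55.162984
  x_2 = 2.940000 - 55.162984×(2.940000 - 0.140000)/(55.162984 - (-4.518456))
       = 0.351987
Iteration 2:
  f(2.940000) = 55.162984
  f(0.351987) = -3.528746
  x_3 = 0.351987 - (-3.528746)×(0.351987 - 2.940000)/(-3.528746 - 55.162984)
       = 0.507587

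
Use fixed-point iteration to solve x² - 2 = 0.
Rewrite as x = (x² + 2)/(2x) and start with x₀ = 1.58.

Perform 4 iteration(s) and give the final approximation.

Equation: x² - 2 = 0
Fixed-point form: x = (x² + 2)/(2x)
x₀ = 1.58

x_1 = g(1.580000) = 1.422911
x_2 = g(1.422911) = 1.414240
x_3 = g(1.414240) = 1.414214
x_4 = g(1.414214) = 1.414214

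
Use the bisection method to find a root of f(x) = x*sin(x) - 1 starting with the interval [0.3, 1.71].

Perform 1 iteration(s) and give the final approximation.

f(x) = x*sin(x) - 1
Initial interval: [0.3, 1.71]

Iteration 1:
  c_1 = (0.300000 + 1.710000)/2 = 1.005000
  f(c_1) = f(1.005000) = -0.151617
  f(a) × f(c) ≥ 0, new interval: [1.005000, 1.710000]

After 1 iteration(s), the approximation is c_1 = 1.005000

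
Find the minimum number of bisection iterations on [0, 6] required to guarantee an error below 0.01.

We need (b-a)/2^n ≤ 0.01
(6 - 0)/2^n ≤ 0.01
6/2^n ≤ 0.01
2^n ≥ 600
n ≥ log₂(600) = 9.23
n ≥ 10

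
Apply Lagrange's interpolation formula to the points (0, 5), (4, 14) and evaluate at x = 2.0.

Lagrange interpolation formula:
P(x) = Σ yᵢ × Lᵢ(x)
where Lᵢ(x) = Π_{j≠i} (x - xⱼ)/(xᵢ - xⱼ)

L_0(2.0) = (2.0 - 4)/(0 - 4) = 0.500000
L_1(2.0) = (2.0 - 0)/(4 - 0) = 0.500000

P(2.0) = 5×L_0(2.0) + 14×L_1(2.0)
P(2.0) = 9.500000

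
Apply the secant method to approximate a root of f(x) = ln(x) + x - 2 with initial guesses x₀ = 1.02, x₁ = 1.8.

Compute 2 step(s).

f(x) = ln(x) + x - 2
x₀ = 1.02, x₁ = 1.8

Secant formula: x_{n+1} = x_n - f(x_n)(x_n - x_{n-1})/(f(x_n) - f(x_{n-1}))

Iteration 1:
  f(1.020000) = -0.960197
  f(1.800000) = 0.387787
  x_2 = 1.800000 - 0.387787×(1.800000 - 1.020000)/(0.387787 - (-0.960197))
       = 1.575610
Iteration 2:
  f(1.800000) = 0.387787
  f(1.575610) = 0.030253
  x_3 = 1.575610 - 0.030253×(1.575610 - 1.800000)/(0.030253 - 0.387787)
       = 1.556623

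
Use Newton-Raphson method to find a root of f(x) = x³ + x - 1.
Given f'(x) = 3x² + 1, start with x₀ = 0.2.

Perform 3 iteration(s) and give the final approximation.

f(x) = x³ + x - 1
f'(x) = 3x² + 1
x₀ = 0.2

Newton-Raphson formula: x_{n+1} = x_n - f(x_n)/f'(x_n)

Iteration 1:
  f(0.200000) = -0.792000
  f'(0.200000) = 1.120000
  x_1 = 0.200000 - (-0.792000)/1.120000 = 0.907143
Iteration 2:
  f(0.907143) = 0.653638
  f'(0.907143) = 3.468724
  x_2 = 0.907143 - 0.653638/3.468724 = 0.718705
Iteration 3:
  f(0.718705) = 0.089943
  f'(0.718705) = 2.549612
  x_3 = 0.718705 - 0.089943/2.549612 = 0.683428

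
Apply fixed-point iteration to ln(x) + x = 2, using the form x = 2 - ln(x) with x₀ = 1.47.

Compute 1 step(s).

Equation: ln(x) + x = 2
Fixed-point form: x = 2 - ln(x)
x₀ = 1.47

x_1 = g(1.470000) = 1.614738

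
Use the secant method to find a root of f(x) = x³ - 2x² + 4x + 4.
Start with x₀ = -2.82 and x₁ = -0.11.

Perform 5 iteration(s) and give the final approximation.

f(x) = x³ - 2x² + 4x + 4
x₀ = -2.82, x₁ = -0.11

Secant formula: x_{n+1} = x_n - f(x_n)(x_n - x_{n-1})/(f(x_n) - f(x_{n-1}))

Iteration 1:
  f(-2.820000) = -45.610568
  f(-0.110000) = 3.534469
  x_2 = -0.110000 - 3.534469×(-0.110000 - (-2.820000))/(3.534469 - (-45.610568))
       = -0.304901
Iteration 2:
  f(-0.110000) = 3.534469
  f(-0.304901) = 2.566122
  x_3 = -0.304901 - 2.566122×(-0.304901 - (-0.110000))/(2.566122 - 3.534469)
       = -0.821389
Iteration 3:
  f(-0.304901) = 2.566122
  f(-0.821389) = -1.189091
  x_4 = -0.821389 - (-1.189091)×(-0.821389 - (-0.304901))/(-1.189091 - 2.566122)
       = -0.657843
Iteration 4:
  f(-0.821389) = -1.189091
  f(-0.657843) = 0.218429
  x_5 = -0.657843 - 0.218429×(-0.657843 - (-0.821389))/(0.218429 - (-1.189091))
       = -0.683223
Iteration 5:
  f(-0.657843) = 0.218429
  f(-0.683223) = 0.014596
  x_6 = -0.683223 - 0.014596×(-0.683223 - (-0.657843))/(0.014596 - 0.218429)
       = -0.685040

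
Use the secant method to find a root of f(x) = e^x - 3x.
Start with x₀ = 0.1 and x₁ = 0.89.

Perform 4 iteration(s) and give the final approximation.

f(x) = e^x - 3x
x₀ = 0.1, x₁ = 0.89

Secant formula: x_{n+1} = x_n - f(x_n)(x_n - x_{n-1})/(f(x_n) - f(x_{n-1}))

Iteration 1:
  f(0.100000) = 0.805171
  f(0.890000) = -0.234870
  x_2 = 0.890000 - (-0.234870)×(0.890000 - 0.100000)/(-0.234870 - 0.805171)
       = 0.711596
Iteration 2:
  f(0.890000) = -0.234870
  f(0.711596) = -0.097548
  x_3 = 0.711596 - (-0.097548)×(0.711596 - 0.890000)/(-0.097548 - (-0.234870))
       = 0.584866
Iteration 3:
  f(0.711596) = -0.097548
  f(0.584866) = 0.040153
  x_4 = 0.584866 - 0.040153×(0.584866 - 0.711596)/(0.040153 - (-0.097548))
       = 0.621820
Iteration 4:
  f(0.584866) = 0.040153
  f(0.621820) = -0.003145
  x_5 = 0.621820 - (-0.003145)×(0.621820 - 0.584866)/(-0.003145 - 0.040153)
       = 0.619135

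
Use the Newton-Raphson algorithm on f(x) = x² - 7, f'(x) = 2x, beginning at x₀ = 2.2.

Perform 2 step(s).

f(x) = x² - 7
f'(x) = 2x
x₀ = 2.2

Newton-Raphson formula: x_{n+1} = x_n - f(x_n)/f'(x_n)

Iteration 1:
  f(2.200000) = -2.160000
  f'(2.200000) = 4.400000
  x_1 = 2.200000 - (-2.160000)/4.400000 = 2.690909
Iteration 2:
  f(2.690909) = 0.240992
  f'(2.690909) = 5.381818
  x_2 = 2.690909 - 0.240992/5.381818 = 2.646130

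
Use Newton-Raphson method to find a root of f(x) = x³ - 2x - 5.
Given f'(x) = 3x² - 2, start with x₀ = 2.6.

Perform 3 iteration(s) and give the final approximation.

f(x) = x³ - 2x - 5
f'(x) = 3x² - 2
x₀ = 2.6

Newton-Raphson formula: x_{n+1} = x_n - f(x_n)/f'(x_n)

Iteration 1:
  f(2.600000) = 7.376000
  f'(2.600000) = 18.280000
  x_1 = 2.600000 - 7.376000/18.280000 = 2.196499
Iteration 2:
  f(2.196499) = 1.204247
  f'(2.196499) = 12.473822
  x_2 = 2.196499 - 1.204247/12.473822 = 2.099957
Iteration 3:
  f(2.099957) = 0.060517
  f'(2.099957) = 11.229458
  x_3 = 2.099957 - 0.060517/11.229458 = 2.094568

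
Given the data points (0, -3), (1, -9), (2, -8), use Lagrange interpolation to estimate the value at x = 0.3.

Lagrange interpolation formula:
P(x) = Σ yᵢ × Lᵢ(x)
where Lᵢ(x) = Π_{j≠i} (x - xⱼ)/(xᵢ - xⱼ)

L_0(0.3) = (0.3 - 1)/(0 - 1) × (0.3 - 2)/(0 - 2) = 0.595000
L_1(0.3) = (0.3 - 0)/(1 - 0) × (0.3 - 2)/(1 - 2) = 0.510000
L_2(0.3) = (0.3 - 0)/(2 - 0) × (0.3 - 1)/(2 - 1) = -0.105000

P(0.3) = (-3)×L_0(0.3) + (-9)×L_1(0.3) + (-8)×L_2(0.3)
P(0.3) = -5.535000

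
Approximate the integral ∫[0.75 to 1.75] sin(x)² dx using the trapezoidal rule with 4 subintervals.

f(x) = sin(x)²
a = 0.75, b = 1.75, n = 4
h = (b - a)/n = 0.250000

Trapezoidal rule: (h/2)[f(x₀) + 2f(x₁) + 2f(x₂) + ... + f(xₙ)]

x_0 = 0.7500, f(x_0) = 0.464631, coefficient = 1
x_1 = 1.0000, f(x_1) = 0.708073, coefficient = 2
x_2 = 1.2500, f(x_2) = 0.900572, coefficient = 2
x_3 = 1.5000, f(x_3) = 0.994996, coefficient = 2
x_4 = 1.7500, f(x_4) = 0.968228, coefficient = 1

I ≈ (0.250000/2) × 6.640143 = 0.830018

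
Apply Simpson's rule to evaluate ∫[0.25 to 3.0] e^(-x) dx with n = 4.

f(x) = e^(-x)
a = 0.25, b = 3.0, n = 4
h = (b - a)/n = 0.687500

Simpson's rule: (h/3)[f(x₀) + 4f(x₁) + 2f(x₂) + ... + f(xₙ)]

x_0 = 0.2500, f(x_0) = 0.778801, coefficient = 1
x_1 = 0.9375, f(x_1) = 0.391606, coefficient = 4
x_2 = 1.6250, f(x_2) = 0.196912, coefficient = 2
x_3 = 2.3125, f(x_3) = 0.099013, coefficient = 4
x_4 = 3.0000, f(x_4) = 0.049787, coefficient = 1

I ≈ (0.687500/3) × 3.184887 = 0.729870
Exact value: 0.729014
Error: 0.000856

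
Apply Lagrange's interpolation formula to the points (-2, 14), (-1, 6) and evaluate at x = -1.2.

Lagrange interpolation formula:
P(x) = Σ yᵢ × Lᵢ(x)
where Lᵢ(x) = Π_{j≠i} (x - xⱼ)/(xᵢ - xⱼ)

L_0(-1.2) = (-1.2 - (-1))/(-2 - (-1)) = 0.200000
L_1(-1.2) = (-1.2 - (-2))/(-1 - (-2)) = 0.800000

P(-1.2) = 14×L_0(-1.2) + 6×L_1(-1.2)
P(-1.2) = 7.600000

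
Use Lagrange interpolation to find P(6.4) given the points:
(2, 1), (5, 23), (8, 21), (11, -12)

Lagrange interpolation formula:
P(x) = Σ yᵢ × Lᵢ(x)
where Lᵢ(x) = Π_{j≠i} (x - xⱼ)/(xᵢ - xⱼ)

L_0(6.4) = (6.4 - 5)/(2 - 5) × (6.4 - 8)/(2 - 8) × (6.4 - 11)/(2 - 11) = -0.063605
L_1(6.4) = (6.4 - 2)/(5 - 2) × (6.4 - 8)/(5 - 8) × (6.4 - 11)/(5 - 11) = 0.599704
L_2(6.4) = (6.4 - 2)/(8 - 2) × (6.4 - 5)/(8 - 5) × (6.4 - 11)/(8 - 11) = 0.524741
L_3(6.4) = (6.4 - 2)/(11 - 2) × (6.4 - 5)/(11 - 5) × (6.4 - 8)/(11 - 8) = -0.060840

P(6.4) = 1×L_0(6.4) + 23×L_1(6.4) + 21×L_2(6.4) + (-12)×L_3(6.4)
P(6.4) = 25.479210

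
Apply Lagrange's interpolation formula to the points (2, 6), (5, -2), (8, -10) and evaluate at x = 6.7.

Lagrange interpolation formula:
P(x) = Σ yᵢ × Lᵢ(x)
where Lᵢ(x) = Π_{j≠i} (x - xⱼ)/(xᵢ - xⱼ)

L_0(6.7) = (6.7 - 5)/(2 - 5) × (6.7 - 8)/(2 - 8) = -0.122778
L_1(6.7) = (6.7 - 2)/(5 - 2) × (6.7 - 8)/(5 - 8) = 0.678889
L_2(6.7) = (6.7 - 2)/(8 - 2) × (6.7 - 5)/(8 - 5) = 0.443889

P(6.7) = 6×L_0(6.7) + (-2)×L_1(6.7) + (-10)×L_2(6.7)
P(6.7) = -6.533333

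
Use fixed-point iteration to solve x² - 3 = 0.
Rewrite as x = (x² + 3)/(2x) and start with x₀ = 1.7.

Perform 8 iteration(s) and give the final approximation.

Equation: x² - 3 = 0
Fixed-point form: x = (x² + 3)/(2x)
x₀ = 1.7

x_1 = g(1.700000) = 1.732353
x_2 = g(1.732353) = 1.732051
x_3 = g(1.732051) = 1.732051
x_4 = g(1.732051) = 1.732051
x_5 = g(1.732051) = 1.732051
x_6 = g(1.732051) = 1.732051
x_7 = g(1.732051) = 1.732051
x_8 = g(1.732051) = 1.732051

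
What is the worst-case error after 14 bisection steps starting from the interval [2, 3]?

Bisection error bound: |error| ≤ (b-a)/2^n
|error| ≤ (3 - 2)/2^14 = 1/2^14
|error| ≤ 0.0000610352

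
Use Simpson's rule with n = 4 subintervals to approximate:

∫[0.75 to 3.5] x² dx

f(x) = x²
a = 0.75, b = 3.5, n = 4
h = (b - a)/n = 0.687500

Simpson's rule: (h/3)[f(x₀) + 4f(x₁) + 2f(x₂) + ... + f(xₙ)]

x_0 = 0.7500, f(x_0) = 0.562500, coefficient = 1
x_1 = 1.4375, f(x_1) = 2.066406, coefficient = 4
x_2 = 2.1250, f(x_2) = 4.515625, coefficient = 2
x_3 = 2.8125, f(x_3) = 7.910156, coefficient = 4
x_4 = 3.5000, f(x_4) = 12.250000, coefficient = 1

I ≈ (0.687500/3) × 61.750000 = 14.151042
Exact value: 14.151042
Error: 0.000000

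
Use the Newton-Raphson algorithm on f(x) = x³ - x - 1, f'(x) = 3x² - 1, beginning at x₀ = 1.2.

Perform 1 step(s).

f(x) = x³ - x - 1
f'(x) = 3x² - 1
x₀ = 1.2

Newton-Raphson formula: x_{n+1} = x_n - f(x_n)/f'(x_n)

Iteration 1:
  f(1.200000) = -0.472000
  f'(1.200000) = 3.320000
  x_1 = 1.200000 - (-0.472000)/3.320000 = 1.342169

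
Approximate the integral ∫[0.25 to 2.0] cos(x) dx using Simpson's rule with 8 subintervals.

f(x) = cos(x)
a = 0.25, b = 2.0, n = 8
h = (b - a)/n = 0.218750

Simpson's rule: (h/3)[f(x₀) + 4f(x₁) + 2f(x₂) + ... + f(xₙ)]

x_0 = 0.2500, f(x_0) = 0.968912, coefficient = 1
x_1 = 0.4688, f(x_1) = 0.892134, coefficient = 4
x_2 = 0.6875, f(x_2) = 0.772835, coefficient = 2
x_3 = 0.9062, f(x_3) = 0.616702, coefficient = 4
x_4 = 1.1250, f(x_4) = 0.431177, coefficient = 2
x_5 = 1.3438, f(x_5) = 0.225101, coefficient = 4
x_6 = 1.5625, f(x_6) = 0.008296, coefficient = 2
x_7 = 1.7812, f(x_7) = -0.208904, coefficient = 4
x_8 = 2.0000, f(x_8) = -0.416147, coefficient = 1

I ≈ (0.218750/3) × 9.077512 = 0.661902
Exact value: 0.661893
Error: 0.000008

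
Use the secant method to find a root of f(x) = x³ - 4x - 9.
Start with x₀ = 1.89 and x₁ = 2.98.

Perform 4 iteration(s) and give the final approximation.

f(x) = x³ - 4x - 9
x₀ = 1.89, x₁ = 2.98

Secant formula: x_{n+1} = x_n - f(x_n)(x_n - x_{n-1})/(f(x_n) - f(x_{n-1}))

Iteration 1:
  f(1.890000) = -9.808731
  f(2.980000) = 5.543592
  x_2 = 2.980000 - 5.543592×(2.980000 - 1.890000)/(5.543592 - (-9.808731))
       = 2.586410
Iteration 2:
  f(2.980000) = 5.543592
  f(2.586410) = -2.043801
  x_3 = 2.586410 - (-2.043801)×(2.586410 - 2.980000)/(-2.043801 - 5.543592)
       = 2.692431
Iteration 3:
  f(2.586410) = -2.043801
  f(2.692431) = -0.251797
  x_4 = 2.692431 - (-0.251797)×(2.692431 - 2.586410)/(-0.251797 - (-2.043801))
       = 2.707328
Iteration 4:
  f(2.692431) = -0.251797
  f(2.707328) = 0.014386
  x_5 = 2.707328 - 0.014386×(2.707328 - 2.692431)/(0.014386 - (-0.251797))
       = 2.706523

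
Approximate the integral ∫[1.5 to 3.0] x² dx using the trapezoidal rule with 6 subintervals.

f(x) = x²
a = 1.5, b = 3.0, n = 6
h = (b - a)/n = 0.250000

Trapezoidal rule: (h/2)[f(x₀) + 2f(x₁) + 2f(x₂) + ... + f(xₙ)]

x_0 = 1.5000, f(x_0) = 2.250000, coefficient = 1
x_1 = 1.7500, f(x_1) = 3.062500, coefficient = 2
x_2 = 2.0000, f(x_2) = 4.000000, coefficient = 2
x_3 = 2.2500, f(x_3) = 5.062500, coefficient = 2
x_4 = 2.5000, f(x_4) = 6.250000, coefficient = 2
x_5 = 2.7500, f(x_5) = 7.562500, coefficient = 2
x_6 = 3.0000, f(x_6) = 9.000000, coefficient = 1

I ≈ (0.250000/2) × 63.125000 = 7.890625
Exact value: 7.875000
Error: 0.015625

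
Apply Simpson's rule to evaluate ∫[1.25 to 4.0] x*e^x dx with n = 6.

f(x) = x*e^x
a = 1.25, b = 4.0, n = 6
h = (b - a)/n = 0.458333

Simpson's rule: (h/3)[f(x₀) + 4f(x₁) + 2f(x₂) + ... + f(xₙ)]

x_0 = 1.2500, f(x_0) = 4.362929, coefficient = 1
x_1 = 1.7083, f(x_1) = 9.429580, coefficient = 4
x_2 = 2.1667, f(x_2) = 18.913133, coefficient = 2
x_3 = 2.6250, f(x_3) = 36.237007, coefficient = 4
x_4 = 3.0833, f(x_4) = 67.312409, coefficient = 2
x_5 = 3.5417, f(x_5) = 122.273959, coefficient = 4
x_6 = 4.0000, f(x_6) = 218.392600, coefficient = 1

I ≈ (0.458333/3) × 1066.968798 = 163.009122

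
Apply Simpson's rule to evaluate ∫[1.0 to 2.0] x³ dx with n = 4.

f(x) = x³
a = 1.0, b = 2.0, n = 4
h = (b - a)/n = 0.250000

Simpson's rule: (h/3)[f(x₀) + 4f(x₁) + 2f(x₂) + ... + f(xₙ)]

x_0 = 1.0000, f(x_0) = 1.000000, coefficient = 1
x_1 = 1.2500, f(x_1) = 1.953125, coefficient = 4
x_2 = 1.5000, f(x_2) = 3.375000, coefficient = 2
x_3 = 1.7500, f(x_3) = 5.359375, coefficient = 4
x_4 = 2.0000, f(x_4) = 8.000000, coefficient = 1

I ≈ (0.250000/3) × 45.000000 = 3.750000
Exact value: 3.750000
Error: 0.000000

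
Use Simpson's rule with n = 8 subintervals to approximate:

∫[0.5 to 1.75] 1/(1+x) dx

f(x) = 1/(1+x)
a = 0.5, b = 1.75, n = 8
h = (b - a)/n = 0.156250

Simpson's rule: (h/3)[f(x₀) + 4f(x₁) + 2f(x₂) + ... + f(xₙ)]

x_0 = 0.5000, f(x_0) = 0.666667, coefficient = 1
x_1 = 0.6562, f(x_1) = 0.603774, coefficient = 4
x_2 = 0.8125, f(x_2) = 0.551724, coefficient = 2
x_3 = 0.9688, f(x_3) = 0.507937, coefficient = 4
x_4 = 1.1250, f(x_4) = 0.470588, coefficient = 2
x_5 = 1.2812, f(x_5) = 0.438356, coefficient = 4
x_6 = 1.4375, f(x_6) = 0.410256, coefficient = 2
x_7 = 1.5938, f(x_7) = 0.385542, coefficient = 4
x_8 = 1.7500, f(x_8) = 0.363636, coefficient = 1

I ≈ (0.156250/3) × 11.637874 = 0.606139
Exact value: 0.606136
Error: 0.000003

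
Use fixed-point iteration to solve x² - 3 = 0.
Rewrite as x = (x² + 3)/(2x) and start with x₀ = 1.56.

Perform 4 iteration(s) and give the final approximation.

Equation: x² - 3 = 0
Fixed-point form: x = (x² + 3)/(2x)
x₀ = 1.56

x_1 = g(1.560000) = 1.741538
x_2 = g(1.741538) = 1.732077
x_3 = g(1.732077) = 1.732051
x_4 = g(1.732051) = 1.732051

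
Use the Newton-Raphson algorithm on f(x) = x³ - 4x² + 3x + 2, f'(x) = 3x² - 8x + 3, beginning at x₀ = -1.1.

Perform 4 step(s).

f(x) = x³ - 4x² + 3x + 2
f'(x) = 3x² - 8x + 3
x₀ = -1.1

Newton-Raphson formula: x_{n+1} = x_n - f(x_n)/f'(x_n)

Iteration 1:
  f(-1.100000) = -7.471000
  f'(-1.100000) = 15.430000
  x_1 = -1.100000 - (-7.471000)/15.430000 = -0.615813
Iteration 2:
  f(-0.615813) = -1.597877
  f'(-0.615813) = 9.064185
  x_2 = -0.615813 - (-1.597877)/9.064185 = -0.439529
Iteration 3:
  f(-0.439529) = -0.176238
  f'(-0.439529) = 7.095786
  x_3 = -0.439529 - (-0.176238)/7.095786 = -0.414692
Iteration 4:
  f(-0.414692) = -0.003266
  f'(-0.414692) = 6.833440
  x_4 = -0.414692 - (-0.003266)/6.833440 = -0.414214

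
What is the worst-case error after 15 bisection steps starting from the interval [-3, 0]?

Bisection error bound: |error| ≤ (b-a)/2^n
|error| ≤ (0 - (-3))/2^15 = 3/2^15
|error| ≤ 0.0000915527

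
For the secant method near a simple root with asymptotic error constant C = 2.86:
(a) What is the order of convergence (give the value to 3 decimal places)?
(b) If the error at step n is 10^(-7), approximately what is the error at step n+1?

(a) Secant method has superlinear convergence with order φ = (1+√5)/2 ≈ 1.618.
    This means |e_{n+1}| ≈ C|e_n|^1.618.

(b) With |e_n| = 10^(-7) and C = 2.86:
    |e_{n+1}| ≈ 2.86 × (10^(-7))^1.618 = 2.86 × 10^(-11.33)

(a) ≈ 1.618 (golden ratio); (b) |e_{n+1}| ≈ 1.349e-11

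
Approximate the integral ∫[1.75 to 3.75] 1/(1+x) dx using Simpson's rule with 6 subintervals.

f(x) = 1/(1+x)
a = 1.75, b = 3.75, n = 6
h = (b - a)/n = 0.333333

Simpson's rule: (h/3)[f(x₀) + 4f(x₁) + 2f(x₂) + ... + f(xₙ)]

x_0 = 1.7500, f(x_0) = 0.363636, coefficient = 1
x_1 = 2.0833, f(x_1) = 0.324324, coefficient = 4
x_2 = 2.4167, f(x_2) = 0.292683, coefficient = 2
x_3 = 2.7500, f(x_3) = 0.266667, coefficient = 4
x_4 = 3.0833, f(x_4) = 0.244898, coefficient = 2
x_5 = 3.4167, f(x_5) = 0.226415, coefficient = 4
x_6 = 3.7500, f(x_6) = 0.210526, coefficient = 1

I ≈ (0.333333/3) × 4.918949 = 0.546550
Exact value: 0.546544
Error: 0.000006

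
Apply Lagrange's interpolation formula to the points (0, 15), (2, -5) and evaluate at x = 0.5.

Lagrange interpolation formula:
P(x) = Σ yᵢ × Lᵢ(x)
where Lᵢ(x) = Π_{j≠i} (x - xⱼ)/(xᵢ - xⱼ)

L_0(0.5) = (0.5 - 2)/(0 - 2) = 0.750000
L_1(0.5) = (0.5 - 0)/(2 - 0) = 0.250000

P(0.5) = 15×L_0(0.5) + (-5)×L_1(0.5)
P(0.5) = 10.000000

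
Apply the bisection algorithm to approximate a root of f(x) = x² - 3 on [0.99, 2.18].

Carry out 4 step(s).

f(x) = x² - 3
Initial interval: [0.99, 2.18]

Iteration 1:
  c_1 = (0.990000 + 2.180000)/2 = 1.585000
  f(c_1) = f(1.585000) = -0.487775
  f(a) × f(c) ≥ 0, new interval: [1.585000, 2.180000]
Iteration 2:
  c_2 = (1.585000 + 2.180000)/2 = 1.882500
  f(c_2) = f(1.882500) = 0.543806
  f(a) × f(c) < 0, new interval: [1.585000, 1.882500]
Iteration 3:
  c_3 = (1.585000 + 1.882500)/2 = 1.733750
  f(c_3) = f(1.733750) = 0.005889
  f(a) × f(c) < 0, new interval: [1.585000, 1.733750]
Iteration 4:
  c_4 = (1.585000 + 1.733750)/2 = 1.659375
  f(c_4) = f(1.659375) = -0.246475
  f(a) × f(c) ≥ 0, new interval: [1.659375, 1.733750]

After 4 iteration(s), the approximation is c_4 = 1.659375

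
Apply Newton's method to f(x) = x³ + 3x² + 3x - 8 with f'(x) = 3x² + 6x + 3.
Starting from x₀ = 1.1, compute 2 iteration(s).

f(x) = x³ + 3x² + 3x - 8
f'(x) = 3x² + 6x + 3
x₀ = 1.1

Newton-Raphson formula: x_{n+1} = x_n - f(x_n)/f'(x_n)

Iteration 1:
  f(1.100000) = 0.261000
  f'(1.100000) = 13.230000
  x_1 = 1.100000 - 0.261000/13.230000 = 1.080272
Iteration 2:
  f(1.080272) = 0.002444
  f'(1.080272) = 12.982596
  x_2 = 1.080272 - 0.002444/12.982596 = 1.080084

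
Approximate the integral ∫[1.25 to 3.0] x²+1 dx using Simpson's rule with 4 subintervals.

f(x) = x²+1
a = 1.25, b = 3.0, n = 4
h = (b - a)/n = 0.437500

Simpson's rule: (h/3)[f(x₀) + 4f(x₁) + 2f(x₂) + ... + f(xₙ)]

x_0 = 1.2500, f(x_0) = 2.562500, coefficient = 1
x_1 = 1.6875, f(x_1) = 3.847656, coefficient = 4
x_2 = 2.1250, f(x_2) = 5.515625, coefficient = 2
x_3 = 2.5625, f(x_3) = 7.566406, coefficient = 4
x_4 = 3.0000, f(x_4) = 10.000000, coefficient = 1

I ≈ (0.437500/3) × 69.250000 = 10.098958
Exact value: 10.098958
Error: 0.000000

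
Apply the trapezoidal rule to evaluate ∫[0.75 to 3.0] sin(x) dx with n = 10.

f(x) = sin(x)
a = 0.75, b = 3.0, n = 10
h = (b - a)/n = 0.225000

Trapezoidal rule: (h/2)[f(x₀) + 2f(x₁) + 2f(x₂) + ... + f(xₙ)]

x_0 = 0.7500, f(x_0) = 0.681639, coefficient = 1
x_1 = 0.9750, f(x_1) = 0.827702, coefficient = 2
x_2 = 1.2000, f(x_2) = 0.932039, coefficient = 2
x_3 = 1.4250, f(x_3) = 0.989391, coefficient = 2
x_4 = 1.6500, f(x_4) = 0.996865, coefficient = 2
x_5 = 1.8750, f(x_5) = 0.954086, coefficient = 2
x_6 = 2.1000, f(x_6) = 0.863209, coefficient = 2
x_7 = 2.3250, f(x_7) = 0.728817, coefficient = 2
x_8 = 2.5500, f(x_8) = 0.557684, coefficient = 2
x_9 = 2.7750, f(x_9) = 0.358437, coefficient = 2
x_10 = 3.0000, f(x_10) = 0.141120, coefficient = 1

I ≈ (0.225000/2) × 15.239217 = 1.714412
Exact value: 1.721681
Error: 0.007269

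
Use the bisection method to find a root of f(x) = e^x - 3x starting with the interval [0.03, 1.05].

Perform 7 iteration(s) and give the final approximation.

f(x) = e^x - 3x
Initial interval: [0.03, 1.05]

Iteration 1:
  c_1 = (0.030000 + 1.050000)/2 = 0.540000
  f(c_1) = f(0.540000) = 0.096007
  f(a) × f(c) ≥ 0, new interval: [0.540000, 1.050000]
Iteration 2:
  c_2 = (0.540000 + 1.050000)/2 = 0.795000
  f(c_2) = f(0.795000) = -0.170559
  f(a) × f(c) < 0, new interval: [0.540000, 0.795000]
Iteration 3:
  c_3 = (0.540000 + 0.795000)/2 = 0.667500
  f(c_3) = f(0.667500) = -0.053142
  f(a) × f(c) < 0, new interval: [0.540000, 0.667500]
Iteration 4:
  c_4 = (0.540000 + 0.667500)/2 = 0.603750
  f(c_4) = f(0.603750) = 0.017715
  f(a) × f(c) ≥ 0, new interval: [0.603750, 0.667500]
Iteration 5:
  c_5 = (0.603750 + 0.667500)/2 = 0.635625
  f(c_5) = f(0.635625) = -0.018673
  f(a) × f(c) < 0, new interval: [0.603750, 0.635625]
Iteration 6:
  c_6 = (0.603750 + 0.635625)/2 = 0.619687
  f(c_6) = f(0.619687) = -0.000715
  f(a) × f(c) < 0, new interval: [0.603750, 0.619687]
Iteration 7:
  c_7 = (0.603750 + 0.619687)/2 = 0.611719
  f(c_7) = f(0.611719) = 0.008441
  f(a) × f(c) ≥ 0, new interval: [0.611719, 0.619687]

After 7 iteration(s), the approximation is c_7 = 0.611719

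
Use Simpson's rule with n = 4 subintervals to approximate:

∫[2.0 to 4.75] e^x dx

f(x) = e^x
a = 2.0, b = 4.75, n = 4
h = (b - a)/n = 0.687500

Simpson's rule: (h/3)[f(x₀) + 4f(x₁) + 2f(x₂) + ... + f(xₙ)]

x_0 = 2.0000, f(x_0) = 7.389056, coefficient = 1
x_1 = 2.6875, f(x_1) = 14.694893, coefficient = 4
x_2 = 3.3750, f(x_2) = 29.224284, coefficient = 2
x_3 = 4.0625, f(x_3) = 58.119428, coefficient = 4
x_4 = 4.7500, f(x_4) = 115.584285, coefficient = 1

I ≈ (0.687500/3) × 472.679192 = 108.322315
Exact value: 108.195228
Error: 0.127086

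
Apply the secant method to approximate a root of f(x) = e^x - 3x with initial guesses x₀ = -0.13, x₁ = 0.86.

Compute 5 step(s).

f(x) = e^x - 3x
x₀ = -0.13, x₁ = 0.86

Secant formula: x_{n+1} = x_n - f(x_n)(x_n - x_{n-1})/(f(x_n) - f(x_{n-1}))

Iteration 1:
  f(-0.130000) = 1.268095
  f(0.860000) = -0.216839
  x_2 = 0.860000 - (-0.216839)×(0.860000 - (-0.130000))/(-0.216839 - 1.268095)
       = 0.715434
Iteration 2:
  f(0.860000) = -0.216839
  f(0.715434) = -0.101228
  x_3 = 0.715434 - (-0.101228)×(0.715434 - 0.860000)/(-0.101228 - (-0.216839))
       = 0.588854
Iteration 3:
  f(0.715434) = -0.101228
  f(0.588854) = 0.035361
  x_4 = 0.588854 - 0.035361×(0.588854 - 0.715434)/(0.035361 - (-0.101228))
       = 0.621623
Iteration 4:
  f(0.588854) = 0.035361
  f(0.621623) = -0.002922
  x_5 = 0.621623 - (-0.002922)×(0.621623 - 0.588854)/(-0.002922 - 0.035361)
       = 0.619122
Iteration 5:
  f(0.621623) = -0.002922
  f(0.619122) = -0.000070
  x_6 = 0.619122 - (-0.000070)×(0.619122 - 0.621623)/(-0.000070 - (-0.002922))
       = 0.619061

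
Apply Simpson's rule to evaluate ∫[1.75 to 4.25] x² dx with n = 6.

f(x) = x²
a = 1.75, b = 4.25, n = 6
h = (b - a)/n = 0.416667

Simpson's rule: (h/3)[f(x₀) + 4f(x₁) + 2f(x₂) + ... + f(xₙ)]

x_0 = 1.7500, f(x_0) = 3.062500, coefficient = 1
x_1 = 2.1667, f(x_1) = 4.694444, coefficient = 4
x_2 = 2.5833, f(x_2) = 6.673611, coefficient = 2
x_3 = 3.0000, f(x_3) = 9.000000, coefficient = 4
x_4 = 3.4167, f(x_4) = 11.673611, coefficient = 2
x_5 = 3.8333, f(x_5) = 14.694444, coefficient = 4
x_6 = 4.2500, f(x_6) = 18.062500, coefficient = 1

I ≈ (0.416667/3) × 171.375000 = 23.802083
Exact value: 23.802083
Error: 0.000000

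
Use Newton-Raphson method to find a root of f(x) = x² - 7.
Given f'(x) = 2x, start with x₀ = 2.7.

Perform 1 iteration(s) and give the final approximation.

f(x) = x² - 7
f'(x) = 2x
x₀ = 2.7

Newton-Raphson formula: x_{n+1} = x_n - f(x_n)/f'(x_n)

Iteration 1:
  f(2.700000) = 0.290000
  f'(2.700000) = 5.400000
  x_1 = 2.700000 - 0.290000/5.400000 = 2.646296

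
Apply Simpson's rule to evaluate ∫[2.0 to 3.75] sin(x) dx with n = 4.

f(x) = sin(x)
a = 2.0, b = 3.75, n = 4
h = (b - a)/n = 0.437500

Simpson's rule: (h/3)[f(x₀) + 4f(x₁) + 2f(x₂) + ... + f(xₙ)]

x_0 = 2.0000, f(x_0) = 0.909297, coefficient = 1
x_1 = 2.4375, f(x_1) = 0.647343, coefficient = 4
x_2 = 2.8750, f(x_2) = 0.263446, coefficient = 2
x_3 = 3.3125, f(x_3) = -0.170077, coefficient = 4
x_4 = 3.7500, f(x_4) = -0.571561, coefficient = 1

I ≈ (0.437500/3) × 2.773692 = 0.404497
Exact value: 0.404413
Error: 0.000084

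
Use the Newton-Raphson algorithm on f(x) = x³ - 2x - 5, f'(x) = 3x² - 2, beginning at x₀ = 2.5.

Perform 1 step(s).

f(x) = x³ - 2x - 5
f'(x) = 3x² - 2
x₀ = 2.5

Newton-Raphson formula: x_{n+1} = x_n - f(x_n)/f'(x_n)

Iteration 1:
  f(2.500000) = 5.625000
  f'(2.500000) = 16.750000
  x_1 = 2.500000 - 5.625000/16.750000 = 2.164179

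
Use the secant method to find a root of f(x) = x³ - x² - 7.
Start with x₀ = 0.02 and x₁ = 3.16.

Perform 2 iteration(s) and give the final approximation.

f(x) = x³ - x² - 7
x₀ = 0.02, x₁ = 3.16

Secant formula: x_{n+1} = x_n - f(x_n)(x_n - x_{n-1})/(f(x_n) - f(x_{n-1}))

Iteration 1:
  f(0.020000) = -7.000392
  f(3.160000) = 14.568896
  x_2 = 3.160000 - 14.568896×(3.160000 - 0.020000)/(14.568896 - (-7.000392))
       = 1.039099
Iteration 2:
  f(3.160000) = 14.568896
  f(1.039099) = -6.957784
  x_3 = 1.039099 - (-6.957784)×(1.039099 - 3.160000)/(-6.957784 - 14.568896)
       = 1.724610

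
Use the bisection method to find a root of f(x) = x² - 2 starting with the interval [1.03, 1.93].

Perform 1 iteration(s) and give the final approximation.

f(x) = x² - 2
Initial interval: [1.03, 1.93]

Iteration 1:
  c_1 = (1.030000 + 1.930000)/2 = 1.480000
  f(c_1) = f(1.480000) = 0.190400
  f(a) × f(c) < 0, new interval: [1.030000, 1.480000]

After 1 iteration(s), the approximation is c_1 = 1.480000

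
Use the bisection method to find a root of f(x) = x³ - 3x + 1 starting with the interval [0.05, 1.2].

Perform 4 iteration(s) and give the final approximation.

f(x) = x³ - 3x + 1
Initial interval: [0.05, 1.2]

Iteration 1:
  c_1 = (0.050000 + 1.200000)/2 = 0.625000
  f(c_1) = f(0.625000) = -0.630859
  f(a) × f(c) < 0, new interval: [0.050000, 0.625000]
Iteration 2:
  c_2 = (0.050000 + 0.625000)/2 = 0.337500
  f(c_2) = f(0.337500) = 0.025943
  f(a) × f(c) ≥ 0, new interval: [0.337500, 0.625000]
Iteration 3:
  c_3 = (0.337500 + 0.625000)/2 = 0.481250
  f(c_3) = f(0.481250) = -0.332292
  f(a) × f(c) < 0, new interval: [0.337500, 0.481250]
Iteration 4:
  c_4 = (0.337500 + 0.481250)/2 = 0.409375
  f(c_4) = f(0.409375) = -0.159519
  f(a) × f(c) < 0, new interval: [0.337500, 0.409375]

After 4 iteration(s), the approximation is c_4 = 0.409375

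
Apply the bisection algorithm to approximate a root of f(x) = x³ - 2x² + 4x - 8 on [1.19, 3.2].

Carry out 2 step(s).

f(x) = x³ - 2x² + 4x - 8
Initial interval: [1.19, 3.2]

Iteration 1:
  c_1 = (1.190000 + 3.200000)/2 = 2.195000
  f(c_1) = f(2.195000) = 1.719515
  f(a) × f(c) < 0, new interval: [1.190000, 2.195000]
Iteration 2:
  c_2 = (1.190000 + 2.195000)/2 = 1.692500
  f(c_2) = f(1.692500) = -2.110851
  f(a) × f(c) ≥ 0, new interval: [1.692500, 2.195000]

After 2 iteration(s), the approximation is c_2 = 1.692500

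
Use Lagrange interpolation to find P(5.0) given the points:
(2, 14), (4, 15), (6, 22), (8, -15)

Lagrange interpolation formula:
P(x) = Σ yᵢ × Lᵢ(x)
where Lᵢ(x) = Π_{j≠i} (x - xⱼ)/(xᵢ - xⱼ)

L_0(5.0) = (5.0 - 4)/(2 - 4) × (5.0 - 6)/(2 - 6) × (5.0 - 8)/(2 - 8) = -0.062500
L_1(5.0) = (5.0 - 2)/(4 - 2) × (5.0 - 6)/(4 - 6) × (5.0 - 8)/(4 - 8) = 0.562500
L_2(5.0) = (5.0 - 2)/(6 - 2) × (5.0 - 4)/(6 - 4) × (5.0 - 8)/(6 - 8) = 0.562500
L_3(5.0) = (5.0 - 2)/(8 - 2) × (5.0 - 4)/(8 - 4) × (5.0 - 6)/(8 - 6) = -0.062500

P(5.0) = 14×L_0(5.0) + 15×L_1(5.0) + 22×L_2(5.0) + (-15)×L_3(5.0)
P(5.0) = 20.875000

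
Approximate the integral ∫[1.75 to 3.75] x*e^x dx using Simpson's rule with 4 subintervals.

f(x) = x*e^x
a = 1.75, b = 3.75, n = 4
h = (b - a)/n = 0.500000

Simpson's rule: (h/3)[f(x₀) + 4f(x₁) + 2f(x₂) + ... + f(xₙ)]

x_0 = 1.7500, f(x_0) = 10.070555, coefficient = 1
x_1 = 2.2500, f(x_1) = 21.347406, coefficient = 4
x_2 = 2.7500, f(x_2) = 43.017238, coefficient = 2
x_3 = 3.2500, f(x_3) = 83.818605, coefficient = 4
x_4 = 3.7500, f(x_4) = 159.454058, coefficient = 1

I ≈ (0.500000/3) × 676.223129 = 112.703855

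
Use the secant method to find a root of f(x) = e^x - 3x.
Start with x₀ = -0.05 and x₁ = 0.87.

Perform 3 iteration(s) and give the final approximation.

f(x) = e^x - 3x
x₀ = -0.05, x₁ = 0.87

Secant formula: x_{n+1} = x_n - f(x_n)(x_n - x_{n-1})/(f(x_n) - f(x_{n-1}))

Iteration 1:
  f(-0.050000) = 1.101229
  f(0.870000) = -0.223089
  x_2 = 0.870000 - (-0.223089)×(0.870000 - (-0.050000))/(-0.223089 - 1.101229)
       = 0.715021
Iteration 2:
  f(0.870000) = -0.223089
  f(0.715021) = -0.100833
  x_3 = 0.715021 - (-0.100833)×(0.715021 - 0.870000)/(-0.100833 - (-0.223089))
       = 0.587198
Iteration 3:
  f(0.715021) = -0.100833
  f(0.587198) = 0.037346
  x_4 = 0.587198 - 0.037346×(0.587198 - 0.715021)/(0.037346 - (-0.100833))
       = 0.621745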